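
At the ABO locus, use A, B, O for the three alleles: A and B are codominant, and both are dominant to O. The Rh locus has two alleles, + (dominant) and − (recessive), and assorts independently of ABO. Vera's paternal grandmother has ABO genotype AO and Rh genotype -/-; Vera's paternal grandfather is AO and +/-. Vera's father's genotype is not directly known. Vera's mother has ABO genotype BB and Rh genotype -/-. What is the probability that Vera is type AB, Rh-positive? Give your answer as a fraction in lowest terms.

1/8

Vera's father's ABO genotype from AO × AO: 1/4 AA, 1/2 AO, 1/4 OO.
Crossing each possibility with the mother BB and summing P(type AB): 1/4·1 + 1/2·1/2 + 1/4·0 = 1/2.
Similarly for Rh via the father's Rh distribution: P(Rh+) = 1/4.
Independent loci: 1/2 × 1/4 = 1/8.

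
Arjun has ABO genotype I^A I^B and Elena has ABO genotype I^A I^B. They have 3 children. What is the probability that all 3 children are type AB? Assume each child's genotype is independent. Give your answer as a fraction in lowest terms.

1/8

ABO cross I^A I^B × I^A I^B → 1/4 A, 1/4 B, 1/2 AB.
So P(type AB) = 1/2 per child.
All 3 independent: (1/2)^3 = 1/8.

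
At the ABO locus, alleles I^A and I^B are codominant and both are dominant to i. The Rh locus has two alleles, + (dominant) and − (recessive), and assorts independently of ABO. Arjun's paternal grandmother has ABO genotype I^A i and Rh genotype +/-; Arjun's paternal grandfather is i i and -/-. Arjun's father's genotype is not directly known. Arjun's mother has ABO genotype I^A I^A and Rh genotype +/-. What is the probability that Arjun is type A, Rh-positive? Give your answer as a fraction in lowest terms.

5/8

Arjun's father's ABO genotype from I^A i × i i: 1/2 I^A i, 1/2 i i.
Crossing each possibility with the mother I^A I^A and summing P(type A): 1/2·1 + 1/2·1 = 1.
Similarly for Rh via the father's Rh distribution: P(Rh+) = 5/8.
Independent loci: 1 × 5/8 = 5/8.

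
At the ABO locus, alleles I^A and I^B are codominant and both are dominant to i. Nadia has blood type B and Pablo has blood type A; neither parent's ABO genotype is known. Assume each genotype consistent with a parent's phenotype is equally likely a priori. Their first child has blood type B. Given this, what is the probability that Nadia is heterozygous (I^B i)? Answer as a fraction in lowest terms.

Possible genotypes: Nadia ∈ {I^B I^B, I^B i}; Pablo ∈ {I^A I^A, I^A i}.
Weight each parental genotype pair by prior × P(type-B child):
  I^B I^B × I^A i: posterior weight 2/3.
  I^B i × I^A i: posterior weight 1/3.
Sum the posterior weight over pairs where Nadia is I^B i: 1/3.

1/3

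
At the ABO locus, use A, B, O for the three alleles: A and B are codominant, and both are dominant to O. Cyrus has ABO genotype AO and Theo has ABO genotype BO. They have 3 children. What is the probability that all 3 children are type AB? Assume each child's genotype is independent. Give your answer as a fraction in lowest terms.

ABO cross AO × BO → 1/4 O, 1/4 A, 1/4 B, 1/4 AB.
So P(type AB) = 1/4 per child.
All 3 independent: (1/4)^3 = 1/64.

1/64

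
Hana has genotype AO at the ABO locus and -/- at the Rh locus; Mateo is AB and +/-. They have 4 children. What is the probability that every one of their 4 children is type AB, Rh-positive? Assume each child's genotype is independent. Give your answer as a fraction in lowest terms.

ABO cross AO × AB → 1/2 A, 1/4 B, 1/4 AB.
Rh cross -/- × +/- → 1/2 Rh+, 1/2 Rh-; so P(type AB, Rh-positive) = 1/4 × 1/2 = 1/8 per child.
All 4 independent: (1/8)^4 = 1/4096.

1/4096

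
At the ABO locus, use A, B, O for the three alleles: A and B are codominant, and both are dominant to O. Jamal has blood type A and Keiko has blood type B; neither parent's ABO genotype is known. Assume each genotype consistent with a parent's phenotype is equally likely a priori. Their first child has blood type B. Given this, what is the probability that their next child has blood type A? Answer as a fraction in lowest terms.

1/12

Possible genotypes: Jamal ∈ {AA, AO}; Keiko ∈ {BB, BO}.
Weight each parental genotype pair by prior × P(type-B child):
  AO × BB: posterior weight 2/3; P(next child type A) = 0.
  AO × BO: posterior weight 1/3; P(next child type A) = 1/4.
Weighted sum = 1/12.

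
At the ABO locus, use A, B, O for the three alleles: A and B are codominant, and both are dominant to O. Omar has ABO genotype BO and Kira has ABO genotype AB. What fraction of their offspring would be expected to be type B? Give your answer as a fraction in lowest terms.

ABO cross BO × AB → offspring phenotypes: 1/4 A, 1/2 B, 1/4 AB.
So P(type B) = 1/2.

1/2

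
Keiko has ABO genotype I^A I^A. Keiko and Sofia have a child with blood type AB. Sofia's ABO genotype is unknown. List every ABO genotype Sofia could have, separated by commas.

I^A I^B, I^B I^B, I^B i

For each candidate genotype of Sofia, check whether crossing it with I^A I^A can produce every observed child phenotype.
  I^A I^A → possible child types {A} ✗
  I^A I^B → possible child types {A, AB} ✓
  I^A i → possible child types {A} ✗
  I^B I^B → possible child types {AB} ✓
  I^B i → possible child types {A, AB} ✓
  i i → possible child types {A} ✗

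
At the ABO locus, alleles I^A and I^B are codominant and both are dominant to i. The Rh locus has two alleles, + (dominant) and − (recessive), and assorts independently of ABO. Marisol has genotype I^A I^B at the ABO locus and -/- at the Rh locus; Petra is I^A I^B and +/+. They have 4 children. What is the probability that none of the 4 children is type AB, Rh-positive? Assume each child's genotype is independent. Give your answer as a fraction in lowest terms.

1/16

ABO cross I^A I^B × I^A I^B → 1/4 A, 1/4 B, 1/2 AB.
Rh cross -/- × +/+ → 1 Rh+; so P(type AB, Rh-positive) = 1/2 × 1 = 1/2 per child.
P(not type AB, Rh-positive) = 1/2 for one child; (1/2)^4 = 1/16.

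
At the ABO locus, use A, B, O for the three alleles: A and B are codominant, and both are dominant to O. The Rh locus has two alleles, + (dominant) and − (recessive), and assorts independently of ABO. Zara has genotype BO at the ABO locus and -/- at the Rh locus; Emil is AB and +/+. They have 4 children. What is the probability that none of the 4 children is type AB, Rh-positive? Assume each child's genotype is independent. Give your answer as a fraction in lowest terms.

ABO cross BO × AB → 1/4 A, 1/2 B, 1/4 AB.
Rh cross -/- × +/+ → 1 Rh+; so P(type AB, Rh-positive) = 1/4 × 1 = 1/4 per child.
P(not type AB, Rh-positive) = 3/4 for one child; (3/4)^4 = 81/256.

81/256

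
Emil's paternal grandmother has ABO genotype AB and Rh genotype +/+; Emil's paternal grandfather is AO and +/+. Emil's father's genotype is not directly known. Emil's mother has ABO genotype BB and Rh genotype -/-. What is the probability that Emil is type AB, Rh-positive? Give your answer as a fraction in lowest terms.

Emil's father's ABO genotype from AB × AO: 1/4 AA, 1/4 AB, 1/4 AO, 1/4 BO.
Crossing each possibility with the mother BB and summing P(type AB): 1/4·1 + 1/4·1/2 + 1/4·1/2 + 1/4·0 = 1/2.
Similarly for Rh via the father's Rh distribution: P(Rh+) = 1.
Independent loci: 1/2 × 1 = 1/2.

1/2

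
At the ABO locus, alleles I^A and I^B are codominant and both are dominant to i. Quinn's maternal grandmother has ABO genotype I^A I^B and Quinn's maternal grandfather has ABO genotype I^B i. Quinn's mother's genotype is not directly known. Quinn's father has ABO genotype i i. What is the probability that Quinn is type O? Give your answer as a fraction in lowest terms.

1/4

Quinn's mother's ABO genotype from I^A I^B × I^B i: 1/4 I^A I^B, 1/4 I^A i, 1/4 I^B I^B, 1/4 I^B i.
Crossing each possibility with the father i i and summing P(type O): 1/4·0 + 1/4·1/2 + 1/4·0 + 1/4·1/2 = 1/4.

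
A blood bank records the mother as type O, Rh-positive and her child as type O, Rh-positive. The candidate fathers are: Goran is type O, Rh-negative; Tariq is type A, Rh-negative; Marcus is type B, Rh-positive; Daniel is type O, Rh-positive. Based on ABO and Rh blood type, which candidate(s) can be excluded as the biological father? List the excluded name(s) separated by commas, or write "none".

A candidate is excluded only if no genotype consistent with his phenotype could produce a type O, Rh-positive child with a type O, Rh-positive mother.
Every candidate has at least one consistent genotype combination, so none can be excluded.

none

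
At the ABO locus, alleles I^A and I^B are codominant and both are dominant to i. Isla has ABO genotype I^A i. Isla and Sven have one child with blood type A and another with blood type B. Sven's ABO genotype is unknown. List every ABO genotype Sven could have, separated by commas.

I^A I^B, I^B i

For each candidate genotype of Sven, check whether crossing it with I^A i can produce every observed child phenotype.
  I^A I^A → possible child types {A} ✗
  I^A I^B → possible child types {A, B, AB} ✓
  I^A i → possible child types {O, A} ✗
  I^B I^B → possible child types {B, AB} ✗
  I^B i → possible child types {O, A, B, AB} ✓
  i i → possible child types {O, A} ✗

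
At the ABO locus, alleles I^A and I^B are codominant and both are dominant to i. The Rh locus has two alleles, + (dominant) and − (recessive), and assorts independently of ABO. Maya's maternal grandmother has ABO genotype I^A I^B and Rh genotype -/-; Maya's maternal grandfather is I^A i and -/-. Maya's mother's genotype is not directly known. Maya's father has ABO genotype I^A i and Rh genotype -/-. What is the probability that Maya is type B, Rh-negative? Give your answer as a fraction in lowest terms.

Maya's mother's ABO genotype from I^A I^B × I^A i: 1/4 I^A I^A, 1/4 I^A I^B, 1/4 I^A i, 1/4 I^B i.
Crossing each possibility with the father I^A i and summing P(type B): 1/4·0 + 1/4·1/4 + 1/4·0 + 1/4·1/4 = 1/8.
Similarly for Rh via the mother's Rh distribution: P(Rh-) = 1.
Independent loci: 1/8 × 1 = 1/8.

1/8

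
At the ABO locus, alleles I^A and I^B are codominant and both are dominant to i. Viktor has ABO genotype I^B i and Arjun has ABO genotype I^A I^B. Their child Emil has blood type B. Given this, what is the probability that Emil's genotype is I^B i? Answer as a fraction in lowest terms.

1/2

Cross I^B i × I^A I^B → 1/4 I^A I^B, 1/4 I^A i, 1/4 I^B I^B, 1/4 I^B i.
Type-B genotypes among offspring: I^B I^B (1/4), I^B i (1/4); total 1/2.
P(I^B i | type B) = (1/4) / (1/2) = 1/2.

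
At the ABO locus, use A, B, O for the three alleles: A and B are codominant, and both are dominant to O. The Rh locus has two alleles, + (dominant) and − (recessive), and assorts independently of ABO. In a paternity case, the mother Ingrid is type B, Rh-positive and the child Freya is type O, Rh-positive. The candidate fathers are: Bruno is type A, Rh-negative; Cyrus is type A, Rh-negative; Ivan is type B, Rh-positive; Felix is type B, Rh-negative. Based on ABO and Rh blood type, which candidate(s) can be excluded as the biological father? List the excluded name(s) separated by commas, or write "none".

none

A candidate is excluded only if no genotype consistent with his phenotype could produce a type O, Rh-positive child with a type B, Rh-positive mother.
Every candidate has at least one consistent genotype combination, so none can be excluded.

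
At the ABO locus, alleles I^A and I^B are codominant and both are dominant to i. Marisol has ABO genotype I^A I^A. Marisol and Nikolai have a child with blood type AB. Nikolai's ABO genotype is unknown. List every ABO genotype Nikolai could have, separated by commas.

I^A I^B, I^B I^B, I^B i

For each candidate genotype of Nikolai, check whether crossing it with I^A I^A can produce every observed child phenotype.
  I^A I^A → possible child types {A} ✗
  I^A I^B → possible child types {A, AB} ✓
  I^A i → possible child types {A} ✗
  I^B I^B → possible child types {AB} ✓
  I^B i → possible child types {A, AB} ✓
  i i → possible child types {A} ✗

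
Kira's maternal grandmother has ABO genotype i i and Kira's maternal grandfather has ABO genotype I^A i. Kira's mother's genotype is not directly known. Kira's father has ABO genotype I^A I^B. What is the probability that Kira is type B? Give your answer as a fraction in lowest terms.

Kira's mother's ABO genotype from i i × I^A i: 1/2 I^A i, 1/2 i i.
Crossing each possibility with the father I^A I^B and summing P(type B): 1/2·1/4 + 1/2·1/2 = 3/8.

3/8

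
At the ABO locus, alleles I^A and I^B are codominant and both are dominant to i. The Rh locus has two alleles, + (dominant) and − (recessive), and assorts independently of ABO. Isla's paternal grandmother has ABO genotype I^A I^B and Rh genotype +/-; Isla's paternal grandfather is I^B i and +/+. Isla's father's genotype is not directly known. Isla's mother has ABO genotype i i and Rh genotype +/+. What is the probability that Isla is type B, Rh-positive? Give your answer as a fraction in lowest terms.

1/2

Isla's father's ABO genotype from I^A I^B × I^B i: 1/4 I^A I^B, 1/4 I^A i, 1/4 I^B I^B, 1/4 I^B i.
Crossing each possibility with the mother i i and summing P(type B): 1/4·1/2 + 1/4·0 + 1/4·1 + 1/4·1/2 = 1/2.
Similarly for Rh via the father's Rh distribution: P(Rh+) = 1.
Independent loci: 1/2 × 1 = 1/2.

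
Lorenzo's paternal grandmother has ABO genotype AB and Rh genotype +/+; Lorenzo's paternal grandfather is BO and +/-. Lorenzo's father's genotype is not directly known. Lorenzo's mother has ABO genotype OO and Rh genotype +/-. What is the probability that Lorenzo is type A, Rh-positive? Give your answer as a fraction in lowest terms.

7/32

Lorenzo's father's ABO genotype from AB × BO: 1/4 AB, 1/4 AO, 1/4 BB, 1/4 BO.
Crossing each possibility with the mother OO and summing P(type A): 1/4·1/2 + 1/4·1/2 + 1/4·0 + 1/4·0 = 1/4.
Similarly for Rh via the father's Rh distribution: P(Rh+) = 7/8.
Independent loci: 1/4 × 7/8 = 7/32.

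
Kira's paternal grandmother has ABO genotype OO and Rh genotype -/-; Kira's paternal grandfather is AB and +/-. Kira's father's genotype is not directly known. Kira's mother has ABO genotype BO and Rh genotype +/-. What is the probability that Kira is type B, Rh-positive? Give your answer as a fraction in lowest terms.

Kira's father's ABO genotype from OO × AB: 1/2 AO, 1/2 BO.
Crossing each possibility with the mother BO and summing P(type B): 1/2·1/4 + 1/2·3/4 = 1/2.
Similarly for Rh via the father's Rh distribution: P(Rh+) = 5/8.
Independent loci: 1/2 × 5/8 = 5/16.

5/16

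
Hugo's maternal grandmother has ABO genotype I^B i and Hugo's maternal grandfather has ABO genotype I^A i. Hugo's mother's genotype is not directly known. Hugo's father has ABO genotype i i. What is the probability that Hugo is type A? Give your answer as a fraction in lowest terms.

Hugo's mother's ABO genotype from I^B i × I^A i: 1/4 I^A I^B, 1/4 I^A i, 1/4 I^B i, 1/4 i i.
Crossing each possibility with the father i i and summing P(type A): 1/4·1/2 + 1/4·1/2 + 1/4·0 + 1/4·0 = 1/4.

1/4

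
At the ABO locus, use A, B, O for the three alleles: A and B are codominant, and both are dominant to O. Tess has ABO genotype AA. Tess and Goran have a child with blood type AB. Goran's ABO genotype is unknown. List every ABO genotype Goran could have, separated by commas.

AB, BB, BO

For each candidate genotype of Goran, check whether crossing it with AA can produce every observed child phenotype.
  AA → possible child types {A} ✗
  AB → possible child types {A, AB} ✓
  AO → possible child types {A} ✗
  BB → possible child types {AB} ✓
  BO → possible child types {A, AB} ✓
  OO → possible child types {A} ✗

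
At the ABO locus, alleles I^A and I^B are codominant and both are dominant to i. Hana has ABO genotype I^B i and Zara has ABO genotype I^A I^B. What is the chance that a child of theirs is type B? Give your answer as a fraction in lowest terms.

ABO cross I^B i × I^A I^B → offspring phenotypes: 1/4 A, 1/2 B, 1/4 AB.
So P(type B) = 1/2.

1/2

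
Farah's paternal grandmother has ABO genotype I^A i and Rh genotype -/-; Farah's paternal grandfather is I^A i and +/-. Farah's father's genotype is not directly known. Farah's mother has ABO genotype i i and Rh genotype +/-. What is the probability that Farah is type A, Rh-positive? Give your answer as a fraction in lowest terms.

5/16

Farah's father's ABO genotype from I^A i × I^A i: 1/4 I^A I^A, 1/2 I^A i, 1/4 i i.
Crossing each possibility with the mother i i and summing P(type A): 1/4·1 + 1/2·1/2 + 1/4·0 = 1/2.
Similarly for Rh via the father's Rh distribution: P(Rh+) = 5/8.
Independent loci: 1/2 × 5/8 = 5/16.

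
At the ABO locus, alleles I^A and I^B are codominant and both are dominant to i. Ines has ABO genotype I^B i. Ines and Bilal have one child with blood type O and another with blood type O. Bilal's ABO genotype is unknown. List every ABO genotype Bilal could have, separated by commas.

For each candidate genotype of Bilal, check whether crossing it with I^B i can produce every observed child phenotype.
  I^A I^A → possible child types {A, AB} ✗
  I^A I^B → possible child types {A, B, AB} ✗
  I^A i → possible child types {O, A, B, AB} ✓
  I^B I^B → possible child types {B} ✗
  I^B i → possible child types {O, B} ✓
  i i → possible child types {O, B} ✓

I^A i, I^B i, i i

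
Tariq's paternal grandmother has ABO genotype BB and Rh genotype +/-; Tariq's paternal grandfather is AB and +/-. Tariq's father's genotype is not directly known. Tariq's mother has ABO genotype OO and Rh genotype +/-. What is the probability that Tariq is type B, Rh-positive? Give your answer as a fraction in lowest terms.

9/16

Tariq's father's ABO genotype from BB × AB: 1/2 AB, 1/2 BB.
Crossing each possibility with the mother OO and summing P(type B): 1/2·1/2 + 1/2·1 = 3/4.
Similarly for Rh via the father's Rh distribution: P(Rh+) = 3/4.
Independent loci: 3/4 × 3/4 = 9/16.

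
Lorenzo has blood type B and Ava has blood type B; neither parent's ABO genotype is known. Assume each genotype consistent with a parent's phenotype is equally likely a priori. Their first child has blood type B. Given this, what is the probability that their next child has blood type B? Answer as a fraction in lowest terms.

Possible genotypes: Lorenzo ∈ {BB, BO}; Ava ∈ {BB, BO}.
Weight each parental genotype pair by prior × P(type-B child):
  BB × BB: posterior weight 4/15; P(next child type B) = 1.
  BB × BO: posterior weight 4/15; P(next child type B) = 1.
  BO × BB: posterior weight 4/15; P(next child type B) = 1.
  BO × BO: posterior weight 1/5; P(next child type B) = 3/4.
Weighted sum = 19/20.

19/20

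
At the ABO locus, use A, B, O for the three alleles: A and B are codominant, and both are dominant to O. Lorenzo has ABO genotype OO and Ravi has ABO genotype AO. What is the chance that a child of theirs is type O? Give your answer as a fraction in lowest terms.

1/2

ABO cross OO × AO → offspring phenotypes: 1/2 O, 1/2 A.
So P(type O) = 1/2.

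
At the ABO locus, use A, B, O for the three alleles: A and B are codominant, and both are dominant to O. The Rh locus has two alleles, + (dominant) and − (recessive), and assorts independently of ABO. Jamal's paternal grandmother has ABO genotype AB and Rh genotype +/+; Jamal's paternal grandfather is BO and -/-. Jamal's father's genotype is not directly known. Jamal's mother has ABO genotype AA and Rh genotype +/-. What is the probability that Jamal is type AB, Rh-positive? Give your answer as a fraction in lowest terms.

3/8

Jamal's father's ABO genotype from AB × BO: 1/4 AB, 1/4 AO, 1/4 BB, 1/4 BO.
Crossing each possibility with the mother AA and summing P(type AB): 1/4·1/2 + 1/4·0 + 1/4·1 + 1/4·1/2 = 1/2.
Similarly for Rh via the father's Rh distribution: P(Rh+) = 3/4.
Independent loci: 1/2 × 3/4 = 3/8.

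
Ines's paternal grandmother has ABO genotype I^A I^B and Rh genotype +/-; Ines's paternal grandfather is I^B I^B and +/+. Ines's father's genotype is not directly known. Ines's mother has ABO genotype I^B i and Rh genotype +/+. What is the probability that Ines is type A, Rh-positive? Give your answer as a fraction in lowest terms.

1/8

Ines's father's ABO genotype from I^A I^B × I^B I^B: 1/2 I^A I^B, 1/2 I^B I^B.
Crossing each possibility with the mother I^B i and summing P(type A): 1/2·1/4 + 1/2·0 = 1/8.
Similarly for Rh via the father's Rh distribution: P(Rh+) = 1.
Independent loci: 1/8 × 1 = 1/8.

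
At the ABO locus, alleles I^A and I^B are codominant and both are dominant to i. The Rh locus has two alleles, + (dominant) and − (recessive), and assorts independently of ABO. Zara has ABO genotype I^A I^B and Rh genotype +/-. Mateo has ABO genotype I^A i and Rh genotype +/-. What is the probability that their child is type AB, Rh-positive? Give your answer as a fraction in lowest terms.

3/16

ABO cross I^A I^B × I^A i → offspring phenotypes: 1/2 A, 1/4 B, 1/4 AB.
Rh cross +/- × +/- → 3/4 Rh+, 1/4 Rh-.
Independent loci: P(type AB, Rh-positive) = 1/4 × 3/4 = 3/16.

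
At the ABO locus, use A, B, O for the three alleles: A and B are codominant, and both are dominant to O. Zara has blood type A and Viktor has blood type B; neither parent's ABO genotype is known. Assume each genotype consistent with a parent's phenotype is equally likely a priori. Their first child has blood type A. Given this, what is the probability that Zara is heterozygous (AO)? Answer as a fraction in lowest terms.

1/3

Possible genotypes: Zara ∈ {AA, AO}; Viktor ∈ {BB, BO}.
Weight each parental genotype pair by prior × P(type-A child):
  AA × BO: posterior weight 2/3.
  AO × BO: posterior weight 1/3.
Sum the posterior weight over pairs where Zara is AO: 1/3.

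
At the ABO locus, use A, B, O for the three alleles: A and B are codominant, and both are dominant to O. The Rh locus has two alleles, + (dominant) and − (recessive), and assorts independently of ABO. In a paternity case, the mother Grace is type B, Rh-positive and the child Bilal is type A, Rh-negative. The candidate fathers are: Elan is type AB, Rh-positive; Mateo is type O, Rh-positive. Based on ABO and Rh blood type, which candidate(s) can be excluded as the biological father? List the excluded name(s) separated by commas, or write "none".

A candidate is excluded only if no genotype consistent with his phenotype could produce a type A, Rh-negative child with a type B, Rh-positive mother.
Mateo (type O, Rh+): no genotype consistent with that phenotype can produce a type-A Rh- child with a type-B mother.

Mateo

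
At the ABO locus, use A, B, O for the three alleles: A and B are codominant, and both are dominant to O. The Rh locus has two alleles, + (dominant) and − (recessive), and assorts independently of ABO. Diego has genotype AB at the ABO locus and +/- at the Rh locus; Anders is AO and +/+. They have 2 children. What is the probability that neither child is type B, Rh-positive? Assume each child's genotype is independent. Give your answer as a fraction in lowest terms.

9/16

ABO cross AB × AO → 1/2 A, 1/4 B, 1/4 AB.
Rh cross +/- × +/+ → 1 Rh+; so P(type B, Rh-positive) = 1/4 × 1 = 1/4 per child.
P(not type B, Rh-positive) = 3/4 for one child; (3/4)^2 = 9/16.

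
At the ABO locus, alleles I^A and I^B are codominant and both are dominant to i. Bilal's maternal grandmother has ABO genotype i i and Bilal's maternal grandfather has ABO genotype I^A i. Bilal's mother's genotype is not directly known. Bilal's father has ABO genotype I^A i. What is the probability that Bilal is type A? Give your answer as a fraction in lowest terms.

5/8

Bilal's mother's ABO genotype from i i × I^A i: 1/2 I^A i, 1/2 i i.
Crossing each possibility with the father I^A i and summing P(type A): 1/2·3/4 + 1/2·1/2 = 5/8.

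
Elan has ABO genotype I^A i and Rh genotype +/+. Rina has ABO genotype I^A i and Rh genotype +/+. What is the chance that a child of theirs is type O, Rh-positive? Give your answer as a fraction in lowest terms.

1/4

ABO cross I^A i × I^A i → offspring phenotypes: 1/4 O, 3/4 A.
Rh cross +/+ × +/+ → 1 Rh+.
Independent loci: P(type O, Rh-positive) = 1/4 × 1 = 1/4.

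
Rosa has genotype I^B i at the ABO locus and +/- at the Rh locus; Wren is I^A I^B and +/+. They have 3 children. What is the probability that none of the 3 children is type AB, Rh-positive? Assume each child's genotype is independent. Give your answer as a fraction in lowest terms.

ABO cross I^B i × I^A I^B → 1/4 A, 1/2 B, 1/4 AB.
Rh cross +/- × +/+ → 1 Rh+; so P(type AB, Rh-positive) = 1/4 × 1 = 1/4 per child.
P(not type AB, Rh-positive) = 3/4 for one child; (3/4)^3 = 27/64.

27/64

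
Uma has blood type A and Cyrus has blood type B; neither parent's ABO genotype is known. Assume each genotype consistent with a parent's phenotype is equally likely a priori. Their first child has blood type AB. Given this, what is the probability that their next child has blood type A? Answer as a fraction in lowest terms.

Possible genotypes: Uma ∈ {AA, AO}; Cyrus ∈ {BB, BO}.
Weight each parental genotype pair by prior × P(type-AB child):
  AA × BB: posterior weight 4/9; P(next child type A) = 0.
  AA × BO: posterior weight 2/9; P(next child type A) = 1/2.
  AO × BB: posterior weight 2/9; P(next child type A) = 0.
  AO × BO: posterior weight 1/9; P(next child type A) = 1/4.
Weighted sum = 5/36.

5/36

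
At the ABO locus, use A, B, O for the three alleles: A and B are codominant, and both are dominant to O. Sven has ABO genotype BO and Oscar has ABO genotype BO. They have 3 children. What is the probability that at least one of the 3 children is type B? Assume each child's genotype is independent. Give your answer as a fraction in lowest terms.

63/64

ABO cross BO × BO → 1/4 O, 3/4 B.
So P(type B) = 3/4 per child.
P(none) = (1/4)^3 = 1/64; P(at least one) = 1 − 1/64 = 63/64.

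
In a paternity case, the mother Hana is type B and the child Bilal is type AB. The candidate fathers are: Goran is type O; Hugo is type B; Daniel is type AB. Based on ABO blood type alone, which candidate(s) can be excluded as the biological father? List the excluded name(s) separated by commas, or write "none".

A candidate is excluded only if no genotype consistent with his phenotype could produce a type AB child with a type B mother.
Goran (type O): no genotype consistent with that phenotype can produce a type-AB child with a type-B mother.
Hugo (type B): no genotype consistent with that phenotype can produce a type-AB child with a type-B mother.

Goran, Hugo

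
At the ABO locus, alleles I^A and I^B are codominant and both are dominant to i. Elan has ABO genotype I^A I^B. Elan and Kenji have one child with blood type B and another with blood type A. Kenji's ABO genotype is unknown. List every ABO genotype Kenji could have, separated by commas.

For each candidate genotype of Kenji, check whether crossing it with I^A I^B can produce every observed child phenotype.
  I^A I^A → possible child types {A, AB} ✗
  I^A I^B → possible child types {A, B, AB} ✓
  I^A i → possible child types {A, B, AB} ✓
  I^B I^B → possible child types {B, AB} ✗
  I^B i → possible child types {A, B, AB} ✓
  i i → possible child types {A, B} ✓

I^A I^B, I^A i, I^B i, i i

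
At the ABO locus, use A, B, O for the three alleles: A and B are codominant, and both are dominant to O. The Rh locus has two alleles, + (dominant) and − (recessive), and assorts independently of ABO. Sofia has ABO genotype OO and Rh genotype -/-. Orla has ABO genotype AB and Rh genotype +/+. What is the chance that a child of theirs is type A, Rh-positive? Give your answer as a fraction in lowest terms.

1/2

ABO cross OO × AB → offspring phenotypes: 1/2 A, 1/2 B.
Rh cross -/- × +/+ → 1 Rh+.
Independent loci: P(type A, Rh-positive) = 1/2 × 1 = 1/2.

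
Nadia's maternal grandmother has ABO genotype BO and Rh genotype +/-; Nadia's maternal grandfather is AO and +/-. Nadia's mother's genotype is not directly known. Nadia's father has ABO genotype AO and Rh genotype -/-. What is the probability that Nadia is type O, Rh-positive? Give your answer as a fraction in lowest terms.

1/8

Nadia's mother's ABO genotype from BO × AO: 1/4 AB, 1/4 AO, 1/4 BO, 1/4 OO.
Crossing each possibility with the father AO and summing P(type O): 1/4·0 + 1/4·1/4 + 1/4·1/4 + 1/4·1/2 = 1/4.
Similarly for Rh via the mother's Rh distribution: P(Rh+) = 1/2.
Independent loci: 1/4 × 1/2 = 1/8.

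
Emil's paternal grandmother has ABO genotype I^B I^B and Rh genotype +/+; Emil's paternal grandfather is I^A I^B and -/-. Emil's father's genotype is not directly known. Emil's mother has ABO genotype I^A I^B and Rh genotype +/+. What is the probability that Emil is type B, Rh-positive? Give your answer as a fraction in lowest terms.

3/8

Emil's father's ABO genotype from I^B I^B × I^A I^B: 1/2 I^A I^B, 1/2 I^B I^B.
Crossing each possibility with the mother I^A I^B and summing P(type B): 1/2·1/4 + 1/2·1/2 = 3/8.
Similarly for Rh via the father's Rh distribution: P(Rh+) = 1.
Independent loci: 3/8 × 1 = 3/8.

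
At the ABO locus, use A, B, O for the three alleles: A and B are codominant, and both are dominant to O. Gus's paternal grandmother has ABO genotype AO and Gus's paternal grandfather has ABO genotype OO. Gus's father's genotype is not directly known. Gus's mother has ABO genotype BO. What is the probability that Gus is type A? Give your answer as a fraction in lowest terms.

Gus's father's ABO genotype from AO × OO: 1/2 AO, 1/2 OO.
Crossing each possibility with the mother BO and summing P(type A): 1/2·1/4 + 1/2·0 = 1/8.

1/8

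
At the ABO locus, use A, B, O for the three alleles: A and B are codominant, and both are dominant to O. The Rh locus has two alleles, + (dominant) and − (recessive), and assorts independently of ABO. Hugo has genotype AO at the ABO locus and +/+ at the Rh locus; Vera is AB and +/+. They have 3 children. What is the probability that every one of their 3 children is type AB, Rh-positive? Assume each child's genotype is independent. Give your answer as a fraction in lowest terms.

1/64

ABO cross AO × AB → 1/2 A, 1/4 B, 1/4 AB.
Rh cross +/+ × +/+ → 1 Rh+; so P(type AB, Rh-positive) = 1/4 × 1 = 1/4 per child.
All 3 independent: (1/4)^3 = 1/64.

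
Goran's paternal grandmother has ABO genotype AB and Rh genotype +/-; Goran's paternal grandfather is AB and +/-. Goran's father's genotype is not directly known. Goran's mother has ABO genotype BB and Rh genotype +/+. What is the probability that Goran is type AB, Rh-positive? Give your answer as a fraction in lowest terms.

1/2

Goran's father's ABO genotype from AB × AB: 1/4 AA, 1/2 AB, 1/4 BB.
Crossing each possibility with the mother BB and summing P(type AB): 1/4·1 + 1/2·1/2 + 1/4·0 = 1/2.
Similarly for Rh via the father's Rh distribution: P(Rh+) = 1.
Independent loci: 1/2 × 1 = 1/2.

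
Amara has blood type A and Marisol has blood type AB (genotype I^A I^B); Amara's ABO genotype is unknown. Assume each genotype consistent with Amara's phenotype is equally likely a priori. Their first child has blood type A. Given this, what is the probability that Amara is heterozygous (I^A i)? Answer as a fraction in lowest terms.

1/2

Possible genotypes: Amara ∈ {I^A I^A, I^A i}; Marisol ∈ {I^A I^B}.
Weight each parental genotype pair by prior × P(type-A child):
  I^A I^A × I^A I^B: posterior weight 1/2.
  I^A i × I^A I^B: posterior weight 1/2.
Sum the posterior weight over pairs where Amara is I^A i: 1/2.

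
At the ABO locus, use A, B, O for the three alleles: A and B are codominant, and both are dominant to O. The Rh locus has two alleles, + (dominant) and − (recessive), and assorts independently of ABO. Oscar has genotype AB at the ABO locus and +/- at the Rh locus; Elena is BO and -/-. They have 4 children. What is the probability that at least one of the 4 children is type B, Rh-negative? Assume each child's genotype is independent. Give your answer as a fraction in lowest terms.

ABO cross AB × BO → 1/4 A, 1/2 B, 1/4 AB.
Rh cross +/- × -/- → 1/2 Rh+, 1/2 Rh-; so P(type B, Rh-negative) = 1/2 × 1/2 = 1/4 per child.
P(none) = (3/4)^4 = 81/256; P(at least one) = 1 − 81/256 = 175/256.

175/256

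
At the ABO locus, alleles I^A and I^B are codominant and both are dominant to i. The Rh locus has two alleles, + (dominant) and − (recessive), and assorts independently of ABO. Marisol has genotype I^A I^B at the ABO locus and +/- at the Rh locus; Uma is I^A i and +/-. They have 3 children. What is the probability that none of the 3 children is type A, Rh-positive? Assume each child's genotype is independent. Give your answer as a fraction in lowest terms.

ABO cross I^A I^B × I^A i → 1/2 A, 1/4 B, 1/4 AB.
Rh cross +/- × +/- → 3/4 Rh+, 1/4 Rh-; so P(type A, Rh-positive) = 1/2 × 3/4 = 3/8 per child.
P(not type A, Rh-positive) = 5/8 for one child; (5/8)^3 = 125/512.

125/512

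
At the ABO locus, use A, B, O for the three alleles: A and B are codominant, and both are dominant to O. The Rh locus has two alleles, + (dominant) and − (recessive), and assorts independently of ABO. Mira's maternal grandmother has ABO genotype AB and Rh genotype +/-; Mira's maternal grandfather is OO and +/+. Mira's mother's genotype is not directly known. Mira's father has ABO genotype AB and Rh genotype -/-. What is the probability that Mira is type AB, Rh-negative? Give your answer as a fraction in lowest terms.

Mira's mother's ABO genotype from AB × OO: 1/2 AO, 1/2 BO.
Crossing each possibility with the father AB and summing P(type AB): 1/2·1/4 + 1/2·1/4 = 1/4.
Similarly for Rh via the mother's Rh distribution: P(Rh-) = 1/4.
Independent loci: 1/4 × 1/4 = 1/16.

1/16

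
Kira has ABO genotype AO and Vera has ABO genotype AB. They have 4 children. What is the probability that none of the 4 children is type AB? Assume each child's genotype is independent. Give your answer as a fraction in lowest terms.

ABO cross AO × AB → 1/2 A, 1/4 B, 1/4 AB.
So P(type AB) = 1/4 per child.
P(not type AB) = 3/4 for one child; (3/4)^4 = 81/256.

81/256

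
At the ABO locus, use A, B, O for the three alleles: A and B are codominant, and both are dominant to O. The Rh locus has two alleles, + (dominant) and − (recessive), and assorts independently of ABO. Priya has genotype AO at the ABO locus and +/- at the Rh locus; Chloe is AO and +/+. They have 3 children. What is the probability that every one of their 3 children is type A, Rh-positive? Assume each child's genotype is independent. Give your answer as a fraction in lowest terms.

ABO cross AO × AO → 1/4 O, 3/4 A.
Rh cross +/- × +/+ → 1 Rh+; so P(type A, Rh-positive) = 3/4 × 1 = 3/4 per child.
All 3 independent: (3/4)^3 = 27/64.

27/64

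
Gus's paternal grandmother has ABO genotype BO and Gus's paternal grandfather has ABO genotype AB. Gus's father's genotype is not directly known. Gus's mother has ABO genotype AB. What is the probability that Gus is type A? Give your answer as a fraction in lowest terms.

1/4

Gus's father's ABO genotype from BO × AB: 1/4 AB, 1/4 AO, 1/4 BB, 1/4 BO.
Crossing each possibility with the mother AB and summing P(type A): 1/4·1/4 + 1/4·1/2 + 1/4·0 + 1/4·1/4 = 1/4.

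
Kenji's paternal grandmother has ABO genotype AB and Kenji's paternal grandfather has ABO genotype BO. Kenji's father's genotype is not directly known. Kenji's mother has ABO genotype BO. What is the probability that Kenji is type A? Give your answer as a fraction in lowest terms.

Kenji's father's ABO genotype from AB × BO: 1/4 AB, 1/4 AO, 1/4 BB, 1/4 BO.
Crossing each possibility with the mother BO and summing P(type A): 1/4·1/4 + 1/4·1/4 + 1/4·0 + 1/4·0 = 1/8.

1/8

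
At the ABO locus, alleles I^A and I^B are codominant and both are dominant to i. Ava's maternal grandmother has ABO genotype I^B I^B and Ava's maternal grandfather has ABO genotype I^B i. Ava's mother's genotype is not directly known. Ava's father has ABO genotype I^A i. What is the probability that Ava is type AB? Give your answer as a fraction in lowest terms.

Ava's mother's ABO genotype from I^B I^B × I^B i: 1/2 I^B I^B, 1/2 I^B i.
Crossing each possibility with the father I^A i and summing P(type AB): 1/2·1/2 + 1/2·1/4 = 3/8.

3/8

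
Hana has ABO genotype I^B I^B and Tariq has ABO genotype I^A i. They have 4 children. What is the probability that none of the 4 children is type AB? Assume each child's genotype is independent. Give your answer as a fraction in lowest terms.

1/16

ABO cross I^B I^B × I^A i → 1/2 B, 1/2 AB.
So P(type AB) = 1/2 per child.
P(not type AB) = 1/2 for one child; (1/2)^4 = 1/16.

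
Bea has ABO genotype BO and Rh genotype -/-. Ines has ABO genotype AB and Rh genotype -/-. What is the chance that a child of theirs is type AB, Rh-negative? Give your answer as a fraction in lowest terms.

ABO cross BO × AB → offspring phenotypes: 1/4 A, 1/2 B, 1/4 AB.
Rh cross -/- × -/- → 1 Rh-.
Independent loci: P(type AB, Rh-negative) = 1/4 × 1 = 1/4.

1/4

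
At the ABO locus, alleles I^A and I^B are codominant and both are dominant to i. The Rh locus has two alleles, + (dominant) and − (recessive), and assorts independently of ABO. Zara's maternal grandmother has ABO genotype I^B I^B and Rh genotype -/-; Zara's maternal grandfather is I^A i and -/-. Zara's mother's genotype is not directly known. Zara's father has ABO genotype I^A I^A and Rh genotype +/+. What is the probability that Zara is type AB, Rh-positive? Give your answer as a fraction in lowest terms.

Zara's mother's ABO genotype from I^B I^B × I^A i: 1/2 I^A I^B, 1/2 I^B i.
Crossing each possibility with the father I^A I^A and summing P(type AB): 1/2·1/2 + 1/2·1/2 = 1/2.
Similarly for Rh via the mother's Rh distribution: P(Rh+) = 1.
Independent loci: 1/2 × 1 = 1/2.

1/2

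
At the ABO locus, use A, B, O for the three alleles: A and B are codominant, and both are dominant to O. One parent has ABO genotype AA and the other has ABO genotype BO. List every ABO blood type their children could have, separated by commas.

A, AB

Gametes from AA × BO give offspring ABO genotypes AB, AO, i.e. phenotypes A, AB.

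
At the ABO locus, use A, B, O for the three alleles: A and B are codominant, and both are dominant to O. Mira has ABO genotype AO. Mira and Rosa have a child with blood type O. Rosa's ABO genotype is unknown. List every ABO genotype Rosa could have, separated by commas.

AO, BO, OO

For each candidate genotype of Rosa, check whether crossing it with AO can produce every observed child phenotype.
  AA → possible child types {A} ✗
  AB → possible child types {A, B, AB} ✗
  AO → possible child types {O, A} ✓
  BB → possible child types {B, AB} ✗
  BO → possible child types {O, A, B, AB} ✓
  OO → possible child types {O, A} ✓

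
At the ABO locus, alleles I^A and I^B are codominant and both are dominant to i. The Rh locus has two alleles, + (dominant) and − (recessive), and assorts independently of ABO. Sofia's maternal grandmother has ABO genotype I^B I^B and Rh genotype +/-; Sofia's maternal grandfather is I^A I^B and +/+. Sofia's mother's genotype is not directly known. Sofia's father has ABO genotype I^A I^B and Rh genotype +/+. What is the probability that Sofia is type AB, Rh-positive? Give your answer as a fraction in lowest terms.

Sofia's mother's ABO genotype from I^B I^B × I^A I^B: 1/2 I^A I^B, 1/2 I^B I^B.
Crossing each possibility with the father I^A I^B and summing P(type AB): 1/2·1/2 + 1/2·1/2 = 1/2.
Similarly for Rh via the mother's Rh distribution: P(Rh+) = 1.
Independent loci: 1/2 × 1 = 1/2.

1/2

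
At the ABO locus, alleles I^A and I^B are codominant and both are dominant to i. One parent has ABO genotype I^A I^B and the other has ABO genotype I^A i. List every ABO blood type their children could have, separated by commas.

A, B, AB

Gametes from I^A I^B × I^A i give offspring ABO genotypes I^A I^A, I^A I^B, I^A i, I^B i, i.e. phenotypes A, B, AB.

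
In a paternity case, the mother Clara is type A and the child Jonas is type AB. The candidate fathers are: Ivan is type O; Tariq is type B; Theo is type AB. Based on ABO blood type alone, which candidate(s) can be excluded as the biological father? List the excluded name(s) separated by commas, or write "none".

A candidate is excluded only if no genotype consistent with his phenotype could produce a type AB child with a type A mother.
Ivan (type O): no genotype consistent with that phenotype can produce a type-AB child with a type-A mother.

Ivan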